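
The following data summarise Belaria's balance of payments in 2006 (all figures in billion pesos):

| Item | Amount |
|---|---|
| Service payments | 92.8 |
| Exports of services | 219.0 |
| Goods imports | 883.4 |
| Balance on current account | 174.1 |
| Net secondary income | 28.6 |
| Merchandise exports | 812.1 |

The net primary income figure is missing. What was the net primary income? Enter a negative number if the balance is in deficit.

90.6

Current account = goods balance + services balance + net primary income + net secondary income
Sum of the known components = 83.5
Net primary income = CA - (known components) = 174.1 - 83.5 = 90.6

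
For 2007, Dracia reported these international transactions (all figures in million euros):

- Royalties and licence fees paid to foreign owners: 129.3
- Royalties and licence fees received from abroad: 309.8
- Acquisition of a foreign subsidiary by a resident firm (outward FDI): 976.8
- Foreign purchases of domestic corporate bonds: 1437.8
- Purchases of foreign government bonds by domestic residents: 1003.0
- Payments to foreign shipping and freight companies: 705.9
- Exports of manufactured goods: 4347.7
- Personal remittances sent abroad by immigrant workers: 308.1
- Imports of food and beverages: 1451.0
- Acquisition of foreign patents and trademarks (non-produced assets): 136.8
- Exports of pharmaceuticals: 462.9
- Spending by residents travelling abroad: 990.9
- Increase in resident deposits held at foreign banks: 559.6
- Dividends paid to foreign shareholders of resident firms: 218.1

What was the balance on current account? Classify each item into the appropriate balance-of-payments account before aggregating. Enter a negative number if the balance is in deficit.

1317.1

Goods: -1451.0 + 4347.7 + 462.9 = 3359.6
Services: 309.8 - 990.9 - 705.9 - 129.3 = -1516.3
Primary income: -218.1
Secondary income: -308.1
Current account = 3359.6 + (-1516.3) + (-218.1) + (-308.1) = 1317.1
(Excluded from the current account — financial account: acquisition of a foreign subsidiary by a resident firm (outward FDI) 976.8, foreign purchases of domestic corporate bonds 1437.8, purchases of foreign government bonds by domestic residents 1003.0, increase in resident deposits held at foreign banks 559.6; capital account: acquisition of foreign patents and trademarks (non-produced assets) 136.8.)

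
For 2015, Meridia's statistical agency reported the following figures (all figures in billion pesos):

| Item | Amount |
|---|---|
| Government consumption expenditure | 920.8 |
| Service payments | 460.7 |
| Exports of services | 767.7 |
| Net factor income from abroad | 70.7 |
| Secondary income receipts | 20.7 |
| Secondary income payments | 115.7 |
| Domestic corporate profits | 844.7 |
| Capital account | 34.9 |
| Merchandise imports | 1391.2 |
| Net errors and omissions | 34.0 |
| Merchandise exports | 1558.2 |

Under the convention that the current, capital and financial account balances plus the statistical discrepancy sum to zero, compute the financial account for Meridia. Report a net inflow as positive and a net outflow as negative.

Goods balance = 1558.2 - 1391.2 = 167.0
Services balance = 767.7 - 460.7 = 307.0
Trade balance (goods + services) = 167.0 + 307.0 = 474.0
Net primary income = 70.7
Net secondary income = 20.7 - 115.7 = -95.0
Current account = 474.0 + 70.7 + (-95.0) = 449.7
Financial account = -(449.7 + 34.9 + 34.0) = -518.6

-518.6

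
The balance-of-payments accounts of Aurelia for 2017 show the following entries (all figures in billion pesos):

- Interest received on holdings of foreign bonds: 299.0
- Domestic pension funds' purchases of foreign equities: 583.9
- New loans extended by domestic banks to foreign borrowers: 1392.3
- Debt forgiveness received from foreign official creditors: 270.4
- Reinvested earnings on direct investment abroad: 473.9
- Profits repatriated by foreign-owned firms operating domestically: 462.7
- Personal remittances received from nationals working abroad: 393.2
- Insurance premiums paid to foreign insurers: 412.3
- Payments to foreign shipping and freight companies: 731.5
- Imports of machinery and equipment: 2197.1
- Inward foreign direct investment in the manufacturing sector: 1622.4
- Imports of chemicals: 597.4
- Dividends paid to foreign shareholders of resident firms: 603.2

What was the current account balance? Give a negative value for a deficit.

Goods: -2197.1 - 597.4 = -2794.5
Services: -412.3 - 731.5 = -1143.8
Primary income: 299.0 - 603.2 + 473.9 - 462.7 = -293.0
Secondary income: 393.2
Current account = (-2794.5) + (-1143.8) + (-293.0) + 393.2 = -3838.1
(Excluded from the current account — financial account: domestic pension funds' purchases of foreign equities 583.9, new loans extended by domestic banks to foreign borrowers 1392.3, inward foreign direct investment in the manufacturing sector 1622.4; capital account: debt forgiveness received from foreign official creditors 270.4.)

-3838.1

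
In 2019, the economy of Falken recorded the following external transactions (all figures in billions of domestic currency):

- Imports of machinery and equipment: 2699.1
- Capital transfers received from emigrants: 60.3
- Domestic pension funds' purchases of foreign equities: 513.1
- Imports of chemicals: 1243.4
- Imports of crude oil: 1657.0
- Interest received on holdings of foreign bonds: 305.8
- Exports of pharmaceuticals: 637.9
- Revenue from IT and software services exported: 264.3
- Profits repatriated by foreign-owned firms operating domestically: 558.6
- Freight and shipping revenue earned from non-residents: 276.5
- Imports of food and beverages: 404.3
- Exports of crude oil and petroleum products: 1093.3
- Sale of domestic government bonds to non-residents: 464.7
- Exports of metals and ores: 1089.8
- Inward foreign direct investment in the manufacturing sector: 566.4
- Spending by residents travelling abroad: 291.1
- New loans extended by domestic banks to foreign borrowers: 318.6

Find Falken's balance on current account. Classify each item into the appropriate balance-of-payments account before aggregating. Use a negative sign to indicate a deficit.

Goods: -1243.4 - 404.3 - 1657.0 + 637.9 + 1093.3 - 2699.1 + 1089.8 = -3182.8
Services: 276.5 + 264.3 - 291.1 = 249.7
Primary income: -558.6 + 305.8 = -252.8
Current account = (-3182.8) + 249.7 + (-252.8) = -3185.9
(Excluded from the current account — capital account: capital transfers received from emigrants 60.3; financial account: domestic pension funds' purchases of foreign equities 513.1, sale of domestic government bonds to non-residents 464.7, inward foreign direct investment in the manufacturing sector 566.4, new loans extended by domestic banks to foreign borrowers 318.6.)

-3185.9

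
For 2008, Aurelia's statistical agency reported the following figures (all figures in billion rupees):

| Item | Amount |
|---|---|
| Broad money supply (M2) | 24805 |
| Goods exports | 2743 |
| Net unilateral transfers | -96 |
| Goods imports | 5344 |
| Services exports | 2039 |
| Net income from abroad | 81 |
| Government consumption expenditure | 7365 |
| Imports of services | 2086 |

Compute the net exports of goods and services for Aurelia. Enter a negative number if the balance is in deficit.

Goods balance = 2743 - 5344 = -2601
Services balance = 2039 - 2086 = -47
Trade balance (goods + services) = -2601 + (-47) = -2648

-2648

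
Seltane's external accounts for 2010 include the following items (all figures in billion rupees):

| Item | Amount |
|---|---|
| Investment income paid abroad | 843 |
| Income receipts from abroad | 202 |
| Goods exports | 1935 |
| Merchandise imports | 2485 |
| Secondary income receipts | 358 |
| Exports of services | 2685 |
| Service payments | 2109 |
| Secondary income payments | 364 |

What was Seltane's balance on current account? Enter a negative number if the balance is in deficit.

Goods balance = 1935 - 2485 = -550
Services balance = 2685 - 2109 = 576
Trade balance (goods + services) = -550 + 576 = 26
Net primary income = 202 - 843 = -641
Net secondary income = 358 - 364 = -6
Current account = 26 + (-641) + (-6) = -621

-621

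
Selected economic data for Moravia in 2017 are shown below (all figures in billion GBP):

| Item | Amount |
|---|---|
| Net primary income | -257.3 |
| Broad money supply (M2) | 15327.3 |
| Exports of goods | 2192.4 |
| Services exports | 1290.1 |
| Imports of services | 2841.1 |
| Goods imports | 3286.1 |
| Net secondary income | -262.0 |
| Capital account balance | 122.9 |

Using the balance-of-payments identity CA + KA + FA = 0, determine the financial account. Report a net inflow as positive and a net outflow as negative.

3041.1

Goods balance = 2192.4 - 3286.1 = -1093.7
Services balance = 1290.1 - 2841.1 = -1551.0
Trade balance (goods + services) = -1093.7 + (-1551.0) = -2644.7
Net primary income = -257.3
Net secondary income = -262.0
Current account = -2644.7 + (-257.3) + (-262.0) = -3164.0
Financial account = -(-3164.0 + 122.9) = 3041.1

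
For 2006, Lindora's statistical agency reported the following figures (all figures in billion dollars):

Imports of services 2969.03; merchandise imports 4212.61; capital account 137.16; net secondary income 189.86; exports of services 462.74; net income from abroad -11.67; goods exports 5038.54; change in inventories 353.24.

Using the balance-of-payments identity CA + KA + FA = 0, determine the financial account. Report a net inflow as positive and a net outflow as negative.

Goods balance = 5038.54 - 4212.61 = 825.93
Services balance = 462.74 - 2969.03 = -2506.29
Trade balance (goods + services) = 825.93 + (-2506.29) = -1680.36
Net primary income = -11.67
Net secondary income = 189.86
Current account = -1680.36 + (-11.67) + 189.86 = -1502.17
Financial account = -(-1502.17 + 137.16) = 1365.01

1365.01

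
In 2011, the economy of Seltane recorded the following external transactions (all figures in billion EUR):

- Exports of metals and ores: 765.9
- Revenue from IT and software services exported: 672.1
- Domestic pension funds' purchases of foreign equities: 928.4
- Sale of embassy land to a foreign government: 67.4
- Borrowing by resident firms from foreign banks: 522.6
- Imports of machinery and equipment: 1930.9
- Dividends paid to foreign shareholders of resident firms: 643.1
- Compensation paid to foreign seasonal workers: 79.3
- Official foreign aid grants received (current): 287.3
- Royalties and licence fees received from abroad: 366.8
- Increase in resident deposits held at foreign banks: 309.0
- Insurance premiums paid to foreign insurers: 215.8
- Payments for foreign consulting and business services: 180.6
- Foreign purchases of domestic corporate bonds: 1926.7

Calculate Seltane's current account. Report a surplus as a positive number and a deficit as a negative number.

Goods: -1930.9 + 765.9 = -1165.0
Services: 366.8 + 672.1 - 180.6 - 215.8 = 642.5
Primary income: -79.3 - 643.1 = -722.4
Secondary income: 287.3
Current account = (-1165.0) + 642.5 + (-722.4) + 287.3 = -957.6
(Excluded from the current account — financial account: domestic pension funds' purchases of foreign equities 928.4, borrowing by resident firms from foreign banks 522.6, increase in resident deposits held at foreign banks 309.0, foreign purchases of domestic corporate bonds 1926.7; capital account: sale of embassy land to a foreign government 67.4.)

-957.6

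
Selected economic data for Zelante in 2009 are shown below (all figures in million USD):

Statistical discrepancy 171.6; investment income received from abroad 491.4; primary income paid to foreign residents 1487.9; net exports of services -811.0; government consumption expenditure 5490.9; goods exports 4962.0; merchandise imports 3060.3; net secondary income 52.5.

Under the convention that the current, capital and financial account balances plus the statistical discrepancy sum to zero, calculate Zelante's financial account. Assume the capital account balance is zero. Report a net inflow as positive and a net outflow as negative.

-318.3

Goods balance = 4962.0 - 3060.3 = 1901.7
Services balance = -811.0
Trade balance (goods + services) = 1901.7 + (-811.0) = 1090.7
Net primary income = 491.4 - 1487.9 = -996.5
Net secondary income = 52.5
Current account = 1090.7 + (-996.5) + 52.5 = 146.7
Financial account = -(146.7 + 171.6) = -318.3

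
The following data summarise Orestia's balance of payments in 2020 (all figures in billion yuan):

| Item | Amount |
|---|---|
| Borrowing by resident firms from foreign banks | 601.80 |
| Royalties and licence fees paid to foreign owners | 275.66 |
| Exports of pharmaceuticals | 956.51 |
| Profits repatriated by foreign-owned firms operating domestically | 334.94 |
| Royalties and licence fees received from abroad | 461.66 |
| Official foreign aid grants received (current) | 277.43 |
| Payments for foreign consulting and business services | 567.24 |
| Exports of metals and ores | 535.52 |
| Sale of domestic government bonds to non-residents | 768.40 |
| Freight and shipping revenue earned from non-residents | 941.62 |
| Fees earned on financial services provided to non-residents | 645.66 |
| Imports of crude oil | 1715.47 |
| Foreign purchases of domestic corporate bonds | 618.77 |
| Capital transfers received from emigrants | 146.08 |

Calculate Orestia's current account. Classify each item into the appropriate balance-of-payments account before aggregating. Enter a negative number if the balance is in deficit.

Goods: 956.51 - 1715.47 + 535.52 = -223.44
Services: -567.24 + 461.66 + 941.62 - 275.66 + 645.66 = 1206.04
Primary income: -334.94
Secondary income: 277.43
Current account = (-223.44) + 1206.04 + (-334.94) + 277.43 = 925.09
(Excluded from the current account — financial account: borrowing by resident firms from foreign banks 601.80, sale of domestic government bonds to non-residents 768.40, foreign purchases of domestic corporate bonds 618.77; capital account: capital transfers received from emigrants 146.08.)

925.09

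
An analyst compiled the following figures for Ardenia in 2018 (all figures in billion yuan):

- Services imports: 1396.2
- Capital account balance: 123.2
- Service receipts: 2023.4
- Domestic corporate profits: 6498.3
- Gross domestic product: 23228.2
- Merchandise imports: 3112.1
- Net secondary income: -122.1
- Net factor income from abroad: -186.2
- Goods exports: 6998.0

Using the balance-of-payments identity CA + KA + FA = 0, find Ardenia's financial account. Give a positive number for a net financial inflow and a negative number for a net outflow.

Goods balance = 6998.0 - 3112.1 = 3885.9
Services balance = 2023.4 - 1396.2 = 627.2
Trade balance (goods + services) = 3885.9 + 627.2 = 4513.1
Net primary income = -186.2
Net secondary income = -122.1
Current account = 4513.1 + (-186.2) + (-122.1) = 4204.8
Financial account = -(4204.8 + 123.2) = -4328.0

-4328.0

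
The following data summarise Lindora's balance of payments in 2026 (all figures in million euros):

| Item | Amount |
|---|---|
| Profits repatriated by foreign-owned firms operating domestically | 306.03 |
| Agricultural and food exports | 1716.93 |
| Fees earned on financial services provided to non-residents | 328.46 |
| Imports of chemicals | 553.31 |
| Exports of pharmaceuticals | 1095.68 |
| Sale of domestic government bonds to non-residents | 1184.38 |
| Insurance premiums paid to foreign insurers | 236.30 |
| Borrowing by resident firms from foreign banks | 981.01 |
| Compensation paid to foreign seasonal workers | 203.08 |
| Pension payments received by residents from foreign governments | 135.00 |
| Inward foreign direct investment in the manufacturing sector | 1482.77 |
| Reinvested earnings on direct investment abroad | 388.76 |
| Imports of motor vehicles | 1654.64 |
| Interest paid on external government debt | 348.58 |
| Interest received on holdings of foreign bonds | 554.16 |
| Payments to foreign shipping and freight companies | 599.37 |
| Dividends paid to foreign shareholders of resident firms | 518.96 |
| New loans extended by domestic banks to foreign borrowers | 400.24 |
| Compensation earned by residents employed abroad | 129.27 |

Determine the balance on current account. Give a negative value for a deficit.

Goods: 1095.68 - 1654.64 - 553.31 + 1716.93 = 604.66
Services: 328.46 - 599.37 - 236.30 = -507.21
Primary income: -518.96 + 554.16 - 348.58 + 388.76 - 306.03 - 203.08 + 129.27 = -304.46
Secondary income: 135.00
Current account = 604.66 + (-507.21) + (-304.46) + 135.00 = -72.01
(Excluded from the current account — financial account: sale of domestic government bonds to non-residents 1184.38, borrowing by resident firms from foreign banks 981.01, inward foreign direct investment in the manufacturing sector 1482.77, new loans extended by domestic banks to foreign borrowers 400.24.)

-72.01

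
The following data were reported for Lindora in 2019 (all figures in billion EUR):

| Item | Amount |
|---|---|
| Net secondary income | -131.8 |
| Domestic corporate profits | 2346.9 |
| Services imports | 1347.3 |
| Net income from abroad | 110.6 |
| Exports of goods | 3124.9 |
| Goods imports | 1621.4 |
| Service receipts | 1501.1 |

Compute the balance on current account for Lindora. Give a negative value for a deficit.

1636.1

Goods balance = 3124.9 - 1621.4 = 1503.5
Services balance = 1501.1 - 1347.3 = 153.8
Trade balance (goods + services) = 1503.5 + 153.8 = 1657.3
Net primary income = 110.6
Net secondary income = -131.8
Current account = 1657.3 + 110.6 + (-131.8) = 1636.1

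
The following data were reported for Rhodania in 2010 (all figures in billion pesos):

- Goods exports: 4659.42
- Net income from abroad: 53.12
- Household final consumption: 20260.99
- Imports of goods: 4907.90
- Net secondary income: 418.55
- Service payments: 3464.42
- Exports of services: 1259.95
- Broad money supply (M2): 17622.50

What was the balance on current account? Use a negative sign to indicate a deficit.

Goods balance = 4659.42 - 4907.90 = -248.48
Services balance = 1259.95 - 3464.42 = -2204.47
Trade balance (goods + services) = -248.48 + (-2204.47) = -2452.95
Net primary income = 53.12
Net secondary income = 418.55
Current account = -2452.95 + 53.12 + 418.55 = -1981.28

-1981.28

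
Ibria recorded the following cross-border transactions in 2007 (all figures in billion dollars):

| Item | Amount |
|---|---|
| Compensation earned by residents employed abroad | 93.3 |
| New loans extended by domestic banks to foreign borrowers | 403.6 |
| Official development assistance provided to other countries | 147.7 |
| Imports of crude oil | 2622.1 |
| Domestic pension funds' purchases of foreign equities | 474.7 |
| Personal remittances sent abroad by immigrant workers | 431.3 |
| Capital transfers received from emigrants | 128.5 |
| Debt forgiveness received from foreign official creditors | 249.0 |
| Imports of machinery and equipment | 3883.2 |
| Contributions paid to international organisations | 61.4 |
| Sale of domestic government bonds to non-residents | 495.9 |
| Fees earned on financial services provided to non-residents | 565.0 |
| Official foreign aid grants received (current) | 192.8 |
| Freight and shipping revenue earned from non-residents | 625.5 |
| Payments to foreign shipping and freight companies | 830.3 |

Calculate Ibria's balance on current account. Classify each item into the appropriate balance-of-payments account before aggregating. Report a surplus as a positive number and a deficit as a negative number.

-6499.4

Goods: -3883.2 - 2622.1 = -6505.3
Services: -830.3 + 625.5 + 565.0 = 360.2
Primary income: 93.3
Secondary income: -431.3 + 192.8 - 147.7 - 61.4 = -447.6
Current account = (-6505.3) + 360.2 + 93.3 + (-447.6) = -6499.4
(Excluded from the current account — financial account: new loans extended by domestic banks to foreign borrowers 403.6, domestic pension funds' purchases of foreign equities 474.7, sale of domestic government bonds to non-residents 495.9; capital account: capital transfers received from emigrants 128.5, debt forgiveness received from foreign official creditors 249.0.)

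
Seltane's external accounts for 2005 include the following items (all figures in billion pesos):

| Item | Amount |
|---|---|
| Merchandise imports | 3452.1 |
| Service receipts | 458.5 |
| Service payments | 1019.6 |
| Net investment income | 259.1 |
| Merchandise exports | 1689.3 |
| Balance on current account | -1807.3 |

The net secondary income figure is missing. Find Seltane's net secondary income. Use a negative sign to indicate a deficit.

257.5

Current account = goods balance + services balance + net primary income + net secondary income
Sum of the known components = -2064.8
Net secondary income = CA - (known components) = -1807.3 - (-2064.8) = 257.5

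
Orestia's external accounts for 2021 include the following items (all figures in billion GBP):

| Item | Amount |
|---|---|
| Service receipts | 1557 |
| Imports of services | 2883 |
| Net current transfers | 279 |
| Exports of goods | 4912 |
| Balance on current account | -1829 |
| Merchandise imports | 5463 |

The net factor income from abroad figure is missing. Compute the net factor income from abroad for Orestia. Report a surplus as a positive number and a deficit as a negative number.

-231

Current account = goods balance + services balance + net primary income + net secondary income
Sum of the known components = -1598
Net factor income from abroad = CA - (known components) = -1829 - (-1598) = -231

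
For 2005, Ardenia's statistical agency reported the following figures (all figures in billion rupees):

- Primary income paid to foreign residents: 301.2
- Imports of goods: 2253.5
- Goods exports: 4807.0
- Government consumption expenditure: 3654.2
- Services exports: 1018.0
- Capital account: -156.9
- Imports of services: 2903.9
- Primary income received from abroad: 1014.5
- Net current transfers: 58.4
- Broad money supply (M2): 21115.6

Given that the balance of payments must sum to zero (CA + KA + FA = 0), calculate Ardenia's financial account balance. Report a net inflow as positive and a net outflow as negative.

-1282.4

Goods balance = 4807.0 - 2253.5 = 2553.5
Services balance = 1018.0 - 2903.9 = -1885.9
Trade balance (goods + services) = 2553.5 + (-1885.9) = 667.6
Net primary income = 1014.5 - 301.2 = 713.3
Net secondary income = 58.4
Current account = 667.6 + 713.3 + 58.4 = 1439.3
Financial account = -(1439.3 + (-156.9)) = -1282.4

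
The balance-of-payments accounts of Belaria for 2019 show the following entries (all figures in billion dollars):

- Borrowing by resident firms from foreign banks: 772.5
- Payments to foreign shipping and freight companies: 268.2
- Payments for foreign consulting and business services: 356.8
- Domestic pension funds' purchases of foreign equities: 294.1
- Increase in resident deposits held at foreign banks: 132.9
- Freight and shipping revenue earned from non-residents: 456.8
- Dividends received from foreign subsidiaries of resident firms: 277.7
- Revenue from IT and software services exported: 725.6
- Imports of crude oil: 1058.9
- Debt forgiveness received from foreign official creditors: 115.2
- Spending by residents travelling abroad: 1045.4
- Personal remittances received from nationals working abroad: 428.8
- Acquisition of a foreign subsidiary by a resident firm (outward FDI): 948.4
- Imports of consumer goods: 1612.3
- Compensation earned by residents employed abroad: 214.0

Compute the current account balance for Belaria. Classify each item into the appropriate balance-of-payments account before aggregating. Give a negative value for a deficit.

Goods: -1058.9 - 1612.3 = -2671.2
Services: -1045.4 + 456.8 + 725.6 - 268.2 - 356.8 = -488.0
Primary income: 277.7 + 214.0 = 491.7
Secondary income: 428.8
Current account = (-2671.2) + (-488.0) + 491.7 + 428.8 = -2238.7
(Excluded from the current account — financial account: borrowing by resident firms from foreign banks 772.5, domestic pension funds' purchases of foreign equities 294.1, increase in resident deposits held at foreign banks 132.9, acquisition of a foreign subsidiary by a resident firm (outward FDI) 948.4; capital account: debt forgiveness received from foreign official creditors 115.2.)

-2238.7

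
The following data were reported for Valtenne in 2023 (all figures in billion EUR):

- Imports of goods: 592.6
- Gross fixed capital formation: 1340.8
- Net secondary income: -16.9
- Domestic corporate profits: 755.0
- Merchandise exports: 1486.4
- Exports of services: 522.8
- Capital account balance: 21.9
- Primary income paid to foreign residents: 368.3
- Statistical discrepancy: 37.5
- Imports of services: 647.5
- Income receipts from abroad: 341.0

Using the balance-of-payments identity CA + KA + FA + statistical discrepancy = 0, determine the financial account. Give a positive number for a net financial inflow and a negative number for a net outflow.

-784.3

Goods balance = 1486.4 - 592.6 = 893.8
Services balance = 522.8 - 647.5 = -124.7
Trade balance (goods + services) = 893.8 + (-124.7) = 769.1
Net primary income = 341.0 - 368.3 = -27.3
Net secondary income = -16.9
Current account = 769.1 + (-27.3) + (-16.9) = 724.9
Financial account = -(724.9 + 21.9 + 37.5) = -784.3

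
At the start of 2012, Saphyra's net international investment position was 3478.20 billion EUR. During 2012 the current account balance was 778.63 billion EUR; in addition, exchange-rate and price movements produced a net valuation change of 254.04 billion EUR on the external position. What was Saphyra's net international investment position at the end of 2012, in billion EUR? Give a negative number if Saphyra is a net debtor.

Change in NIIP = current account + net valuation change = 778.63 + 254.04 = 1032.67
End-of-year NIIP = 3478.20 + 1032.67 = 4510.87

4510.87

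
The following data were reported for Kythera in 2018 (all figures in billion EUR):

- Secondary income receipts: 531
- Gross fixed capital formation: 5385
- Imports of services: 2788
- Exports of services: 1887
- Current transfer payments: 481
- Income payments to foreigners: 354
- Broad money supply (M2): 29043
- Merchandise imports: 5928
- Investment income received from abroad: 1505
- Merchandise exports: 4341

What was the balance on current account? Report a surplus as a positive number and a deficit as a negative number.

Goods balance = 4341 - 5928 = -1587
Services balance = 1887 - 2788 = -901
Trade balance (goods + services) = -1587 + (-901) = -2488
Net primary income = 1505 - 354 = 1151
Net secondary income = 531 - 481 = 50
Current account = -2488 + 1151 + 50 = -1287

-1287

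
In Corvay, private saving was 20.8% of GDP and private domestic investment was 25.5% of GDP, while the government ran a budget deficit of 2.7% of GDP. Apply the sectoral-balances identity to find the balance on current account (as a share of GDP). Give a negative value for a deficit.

-7.4

By the sectoral-balances identity, CA = (S_private - I) + (T - G).
Private balance = 20.8 - 25.5 = -4.7
Government balance (T - G) = -2.7
CA = -4.7 + (-2.7) = -7.4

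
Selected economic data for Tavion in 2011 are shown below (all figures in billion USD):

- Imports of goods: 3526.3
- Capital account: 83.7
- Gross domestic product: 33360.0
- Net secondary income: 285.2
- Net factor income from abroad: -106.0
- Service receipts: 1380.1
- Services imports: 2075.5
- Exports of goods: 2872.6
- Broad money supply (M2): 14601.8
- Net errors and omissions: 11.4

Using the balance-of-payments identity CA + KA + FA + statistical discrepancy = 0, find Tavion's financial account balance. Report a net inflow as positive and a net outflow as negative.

Goods balance = 2872.6 - 3526.3 = -653.7
Services balance = 1380.1 - 2075.5 = -695.4
Trade balance (goods + services) = -653.7 + (-695.4) = -1349.1
Net primary income = -106.0
Net secondary income = 285.2
Current account = -1349.1 + (-106.0) + 285.2 = -1169.9
Financial account = -(-1169.9 + 83.7 + 11.4) = 1074.8

1074.8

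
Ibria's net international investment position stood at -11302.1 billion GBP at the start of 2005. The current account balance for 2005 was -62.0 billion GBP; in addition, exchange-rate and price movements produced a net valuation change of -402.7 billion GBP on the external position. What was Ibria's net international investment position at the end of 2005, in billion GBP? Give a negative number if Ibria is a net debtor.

Change in NIIP = current account + net valuation change = -62.0 + (-402.7) = -464.7
End-of-year NIIP = -11302.1 + (-464.7) = -11766.8

-11766.8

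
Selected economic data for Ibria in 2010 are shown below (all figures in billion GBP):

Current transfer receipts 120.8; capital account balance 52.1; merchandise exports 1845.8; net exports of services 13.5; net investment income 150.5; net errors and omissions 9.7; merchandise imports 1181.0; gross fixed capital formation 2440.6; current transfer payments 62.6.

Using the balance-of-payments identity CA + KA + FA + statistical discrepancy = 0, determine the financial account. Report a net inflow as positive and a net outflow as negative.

Goods balance = 1845.8 - 1181.0 = 664.8
Services balance = 13.5
Trade balance (goods + services) = 664.8 + 13.5 = 678.3
Net primary income = 150.5
Net secondary income = 120.8 - 62.6 = 58.2
Current account = 678.3 + 150.5 + 58.2 = 887.0
Financial account = -(887.0 + 52.1 + 9.7) = -948.8

-948.8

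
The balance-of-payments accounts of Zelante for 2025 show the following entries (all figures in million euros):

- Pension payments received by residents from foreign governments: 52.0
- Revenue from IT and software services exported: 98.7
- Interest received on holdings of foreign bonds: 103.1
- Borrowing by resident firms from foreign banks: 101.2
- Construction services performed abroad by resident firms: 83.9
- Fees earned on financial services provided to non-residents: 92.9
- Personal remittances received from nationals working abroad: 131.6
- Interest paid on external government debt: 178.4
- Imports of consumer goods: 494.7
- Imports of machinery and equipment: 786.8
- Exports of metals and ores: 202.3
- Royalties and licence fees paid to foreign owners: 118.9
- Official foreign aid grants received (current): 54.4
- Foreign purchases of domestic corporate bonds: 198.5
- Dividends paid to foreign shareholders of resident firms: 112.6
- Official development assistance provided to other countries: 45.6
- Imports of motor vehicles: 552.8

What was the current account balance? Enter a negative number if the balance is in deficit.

Goods: -552.8 + 202.3 - 786.8 - 494.7 = -1632.0
Services: 83.9 - 118.9 + 92.9 + 98.7 = 156.6
Primary income: -178.4 + 103.1 - 112.6 = -187.9
Secondary income: 52.0 + 131.6 + 54.4 - 45.6 = 192.4
Current account = (-1632.0) + 156.6 + (-187.9) + 192.4 = -1470.9
(Excluded from the current account — financial account: borrowing by resident firms from foreign banks 101.2, foreign purchases of domestic corporate bonds 198.5.)

-1470.9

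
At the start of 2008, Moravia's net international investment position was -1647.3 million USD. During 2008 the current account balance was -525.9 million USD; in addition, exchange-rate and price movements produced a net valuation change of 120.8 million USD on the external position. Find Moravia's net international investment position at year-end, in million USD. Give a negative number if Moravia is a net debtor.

Change in NIIP = current account + net valuation change = -525.9 + 120.8 = -405.1
End-of-year NIIP = -1647.3 + (-405.1) = -2052.4

-2052.4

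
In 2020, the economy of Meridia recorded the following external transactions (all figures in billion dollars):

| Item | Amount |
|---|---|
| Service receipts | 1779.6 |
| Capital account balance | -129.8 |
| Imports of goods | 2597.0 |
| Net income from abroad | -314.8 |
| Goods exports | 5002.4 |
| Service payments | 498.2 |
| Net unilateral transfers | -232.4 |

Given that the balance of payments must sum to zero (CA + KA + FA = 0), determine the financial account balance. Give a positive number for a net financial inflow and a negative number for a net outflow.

Goods balance = 5002.4 - 2597.0 = 2405.4
Services balance = 1779.6 - 498.2 = 1281.4
Trade balance (goods + services) = 2405.4 + 1281.4 = 3686.8
Net primary income = -314.8
Net secondary income = -232.4
Current account = 3686.8 + (-314.8) + (-232.4) = 3139.6
Financial account = -(3139.6 + (-129.8)) = -3009.8

-3009.8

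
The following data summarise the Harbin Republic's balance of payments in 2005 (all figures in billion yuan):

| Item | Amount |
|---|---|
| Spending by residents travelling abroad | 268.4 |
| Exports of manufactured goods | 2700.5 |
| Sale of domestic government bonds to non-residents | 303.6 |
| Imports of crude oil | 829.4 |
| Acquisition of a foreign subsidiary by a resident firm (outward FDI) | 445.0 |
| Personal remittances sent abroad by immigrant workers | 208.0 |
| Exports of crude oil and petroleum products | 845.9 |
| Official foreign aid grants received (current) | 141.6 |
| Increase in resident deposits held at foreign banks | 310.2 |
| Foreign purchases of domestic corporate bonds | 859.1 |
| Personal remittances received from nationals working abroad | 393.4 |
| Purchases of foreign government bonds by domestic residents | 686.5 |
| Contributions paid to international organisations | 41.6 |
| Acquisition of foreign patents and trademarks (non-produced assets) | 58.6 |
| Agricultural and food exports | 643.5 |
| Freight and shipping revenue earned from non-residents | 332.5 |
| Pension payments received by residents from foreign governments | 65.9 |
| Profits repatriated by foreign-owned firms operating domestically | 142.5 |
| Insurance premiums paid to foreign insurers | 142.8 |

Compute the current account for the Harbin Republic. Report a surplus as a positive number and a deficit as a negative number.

Goods: 845.9 - 829.4 + 2700.5 + 643.5 = 3360.5
Services: 332.5 - 142.8 - 268.4 = -78.7
Primary income: -142.5
Secondary income: 393.4 - 41.6 - 208.0 + 65.9 + 141.6 = 351.3
Current account = 3360.5 + (-78.7) + (-142.5) + 351.3 = 3490.6
(Excluded from the current account — financial account: sale of domestic government bonds to non-residents 303.6, acquisition of a foreign subsidiary by a resident firm (outward FDI) 445.0, increase in resident deposits held at foreign banks 310.2, foreign purchases of domestic corporate bonds 859.1, purchases of foreign government bonds by domestic residents 686.5; capital account: acquisition of foreign patents and trademarks (non-produced assets) 58.6.)

3490.6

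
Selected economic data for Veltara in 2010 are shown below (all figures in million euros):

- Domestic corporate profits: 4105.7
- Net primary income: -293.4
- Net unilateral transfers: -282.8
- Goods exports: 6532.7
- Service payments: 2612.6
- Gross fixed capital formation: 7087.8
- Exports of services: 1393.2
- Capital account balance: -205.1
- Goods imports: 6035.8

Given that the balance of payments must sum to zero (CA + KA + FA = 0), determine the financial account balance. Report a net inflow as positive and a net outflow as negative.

Goods balance = 6532.7 - 6035.8 = 496.9
Services balance = 1393.2 - 2612.6 = -1219.4
Trade balance (goods + services) = 496.9 + (-1219.4) = -722.5
Net primary income = -293.4
Net secondary income = -282.8
Current account = -722.5 + (-293.4) + (-282.8) = -1298.7
Financial account = -(-1298.7 + (-205.1)) = 1503.8

1503.8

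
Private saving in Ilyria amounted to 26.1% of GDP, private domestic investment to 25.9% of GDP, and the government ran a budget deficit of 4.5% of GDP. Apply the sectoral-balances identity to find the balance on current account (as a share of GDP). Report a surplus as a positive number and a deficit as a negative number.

-4.3

By the sectoral-balances identity, CA = (S_private - I) + (T - G).
Private balance = 26.1 - 25.9 = 0.2
Government balance (T - G) = -4.5
CA = 0.2 + (-4.5) = -4.3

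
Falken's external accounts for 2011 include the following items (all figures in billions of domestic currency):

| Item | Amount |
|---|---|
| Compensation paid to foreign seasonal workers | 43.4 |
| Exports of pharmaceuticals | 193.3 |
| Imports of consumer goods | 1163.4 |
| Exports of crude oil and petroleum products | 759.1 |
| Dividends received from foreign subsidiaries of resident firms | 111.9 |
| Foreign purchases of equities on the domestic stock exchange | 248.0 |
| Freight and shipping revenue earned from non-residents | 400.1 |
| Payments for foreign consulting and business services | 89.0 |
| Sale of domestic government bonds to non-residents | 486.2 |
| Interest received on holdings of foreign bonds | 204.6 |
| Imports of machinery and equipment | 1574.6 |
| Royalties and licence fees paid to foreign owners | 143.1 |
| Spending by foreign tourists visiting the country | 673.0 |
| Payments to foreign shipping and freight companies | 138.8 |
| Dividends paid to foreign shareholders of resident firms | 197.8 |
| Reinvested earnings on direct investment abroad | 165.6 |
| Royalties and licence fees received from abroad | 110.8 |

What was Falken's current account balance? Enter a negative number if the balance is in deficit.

-731.7

Goods: 193.3 + 759.1 - 1163.4 - 1574.6 = -1785.6
Services: 110.8 + 673.0 - 138.8 + 400.1 - 143.1 - 89.0 = 813.0
Primary income: 204.6 + 111.9 - 197.8 + 165.6 - 43.4 = 240.9
Current account = (-1785.6) + 813.0 + 240.9 = -731.7
(Excluded from the current account — financial account: foreign purchases of equities on the domestic stock exchange 248.0, sale of domestic government bonds to non-residents 486.2.)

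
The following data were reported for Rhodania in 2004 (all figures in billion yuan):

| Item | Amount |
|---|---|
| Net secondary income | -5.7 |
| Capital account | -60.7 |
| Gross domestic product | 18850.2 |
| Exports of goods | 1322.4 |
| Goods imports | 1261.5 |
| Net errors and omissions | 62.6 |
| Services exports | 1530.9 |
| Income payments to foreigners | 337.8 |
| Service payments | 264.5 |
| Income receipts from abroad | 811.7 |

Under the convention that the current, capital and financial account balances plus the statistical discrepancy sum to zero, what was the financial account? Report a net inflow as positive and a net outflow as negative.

Goods balance = 1322.4 - 1261.5 = 60.9
Services balance = 1530.9 - 264.5 = 1266.4
Trade balance (goods + services) = 60.9 + 1266.4 = 1327.3
Net primary income = 811.7 - 337.8 = 473.9
Net secondary income = -5.7
Current account = 1327.3 + 473.9 + (-5.7) = 1795.5
Financial account = -(1795.5 + (-60.7) + 62.6) = -1797.4

-1797.4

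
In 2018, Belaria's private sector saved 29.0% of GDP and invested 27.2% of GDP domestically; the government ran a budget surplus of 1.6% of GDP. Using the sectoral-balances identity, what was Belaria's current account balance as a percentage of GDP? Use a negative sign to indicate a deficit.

By the sectoral-balances identity, CA = (S_private - I) + (T - G).
Private balance = 29.0 - 27.2 = 1.8
Government balance (T - G) = 1.6
CA = 1.8 + 1.6 = 3.4

3.4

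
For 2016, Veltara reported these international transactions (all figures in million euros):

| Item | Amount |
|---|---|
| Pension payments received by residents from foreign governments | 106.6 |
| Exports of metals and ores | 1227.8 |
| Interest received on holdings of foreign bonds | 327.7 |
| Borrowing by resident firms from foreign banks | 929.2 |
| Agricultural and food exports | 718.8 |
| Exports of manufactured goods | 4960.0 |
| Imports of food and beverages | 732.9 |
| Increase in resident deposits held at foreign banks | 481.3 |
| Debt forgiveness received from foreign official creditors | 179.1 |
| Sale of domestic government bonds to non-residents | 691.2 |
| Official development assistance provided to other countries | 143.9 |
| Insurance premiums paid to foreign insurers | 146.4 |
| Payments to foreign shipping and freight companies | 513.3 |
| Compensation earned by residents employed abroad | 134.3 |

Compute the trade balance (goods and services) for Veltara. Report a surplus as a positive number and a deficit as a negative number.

Goods: 718.8 + 4960.0 + 1227.8 - 732.9 = 6173.7
Services: -146.4 - 513.3 = -659.7
Trade balance = 6173.7 + (-659.7) = 5514.0
(Excluded from the trade balance — secondary income: pension payments received by residents from foreign governments 106.6, official development assistance provided to other countries 143.9; primary income: interest received on holdings of foreign bonds 327.7, compensation earned by residents employed abroad 134.3; financial account: borrowing by resident firms from foreign banks 929.2, increase in resident deposits held at foreign banks 481.3, sale of domestic government bonds to non-residents 691.2; capital account: debt forgiveness received from foreign official creditors 179.1.)

5514.0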